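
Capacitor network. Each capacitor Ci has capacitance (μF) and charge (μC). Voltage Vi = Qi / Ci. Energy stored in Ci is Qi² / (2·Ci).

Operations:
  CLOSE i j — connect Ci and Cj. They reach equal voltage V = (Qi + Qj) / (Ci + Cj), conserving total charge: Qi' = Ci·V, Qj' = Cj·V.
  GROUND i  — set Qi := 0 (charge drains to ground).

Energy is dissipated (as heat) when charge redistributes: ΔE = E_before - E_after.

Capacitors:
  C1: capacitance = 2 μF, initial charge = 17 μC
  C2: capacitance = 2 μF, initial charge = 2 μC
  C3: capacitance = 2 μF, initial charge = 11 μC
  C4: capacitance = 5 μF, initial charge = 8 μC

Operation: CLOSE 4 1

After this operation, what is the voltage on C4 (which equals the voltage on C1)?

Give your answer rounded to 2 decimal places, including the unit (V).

Answer: 3.57 V

Derivation:
Initial: C1(2μF, Q=17μC, V=8.50V), C2(2μF, Q=2μC, V=1.00V), C3(2μF, Q=11μC, V=5.50V), C4(5μF, Q=8μC, V=1.60V)
Op 1: CLOSE 4-1: Q_total=25.00, C_total=7.00, V=3.57; Q4=17.86, Q1=7.14; dissipated=34.007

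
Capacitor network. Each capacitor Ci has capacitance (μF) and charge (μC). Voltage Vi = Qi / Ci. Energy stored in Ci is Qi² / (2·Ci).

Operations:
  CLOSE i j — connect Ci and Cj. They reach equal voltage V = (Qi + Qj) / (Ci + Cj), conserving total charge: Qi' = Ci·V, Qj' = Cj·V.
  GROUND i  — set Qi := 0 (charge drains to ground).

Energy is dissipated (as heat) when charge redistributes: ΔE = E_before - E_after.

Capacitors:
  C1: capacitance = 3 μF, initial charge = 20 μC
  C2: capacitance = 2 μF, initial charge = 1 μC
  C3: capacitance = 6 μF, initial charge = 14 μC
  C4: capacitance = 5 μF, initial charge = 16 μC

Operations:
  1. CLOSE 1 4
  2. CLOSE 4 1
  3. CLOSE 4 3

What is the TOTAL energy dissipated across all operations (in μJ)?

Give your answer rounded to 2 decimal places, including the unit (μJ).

Answer: 17.67 μJ

Derivation:
Initial: C1(3μF, Q=20μC, V=6.67V), C2(2μF, Q=1μC, V=0.50V), C3(6μF, Q=14μC, V=2.33V), C4(5μF, Q=16μC, V=3.20V)
Op 1: CLOSE 1-4: Q_total=36.00, C_total=8.00, V=4.50; Q1=13.50, Q4=22.50; dissipated=11.267
Op 2: CLOSE 4-1: Q_total=36.00, C_total=8.00, V=4.50; Q4=22.50, Q1=13.50; dissipated=0.000
Op 3: CLOSE 4-3: Q_total=36.50, C_total=11.00, V=3.32; Q4=16.59, Q3=19.91; dissipated=6.402
Total dissipated: 17.668 μJ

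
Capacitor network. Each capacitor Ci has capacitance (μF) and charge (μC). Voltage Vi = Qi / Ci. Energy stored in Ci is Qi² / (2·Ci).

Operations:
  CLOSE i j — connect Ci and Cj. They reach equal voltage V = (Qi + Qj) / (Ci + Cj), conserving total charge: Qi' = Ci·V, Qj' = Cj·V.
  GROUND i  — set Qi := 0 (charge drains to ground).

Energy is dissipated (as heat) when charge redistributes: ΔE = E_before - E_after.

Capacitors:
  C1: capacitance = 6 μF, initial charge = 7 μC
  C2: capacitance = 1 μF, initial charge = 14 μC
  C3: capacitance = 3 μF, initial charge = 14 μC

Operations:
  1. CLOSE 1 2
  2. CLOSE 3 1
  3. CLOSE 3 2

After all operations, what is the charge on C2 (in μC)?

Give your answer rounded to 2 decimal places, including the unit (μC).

Answer: 3.42 μC

Derivation:
Initial: C1(6μF, Q=7μC, V=1.17V), C2(1μF, Q=14μC, V=14.00V), C3(3μF, Q=14μC, V=4.67V)
Op 1: CLOSE 1-2: Q_total=21.00, C_total=7.00, V=3.00; Q1=18.00, Q2=3.00; dissipated=70.583
Op 2: CLOSE 3-1: Q_total=32.00, C_total=9.00, V=3.56; Q3=10.67, Q1=21.33; dissipated=2.778
Op 3: CLOSE 3-2: Q_total=13.67, C_total=4.00, V=3.42; Q3=10.25, Q2=3.42; dissipated=0.116
Final charges: Q1=21.33, Q2=3.42, Q3=10.25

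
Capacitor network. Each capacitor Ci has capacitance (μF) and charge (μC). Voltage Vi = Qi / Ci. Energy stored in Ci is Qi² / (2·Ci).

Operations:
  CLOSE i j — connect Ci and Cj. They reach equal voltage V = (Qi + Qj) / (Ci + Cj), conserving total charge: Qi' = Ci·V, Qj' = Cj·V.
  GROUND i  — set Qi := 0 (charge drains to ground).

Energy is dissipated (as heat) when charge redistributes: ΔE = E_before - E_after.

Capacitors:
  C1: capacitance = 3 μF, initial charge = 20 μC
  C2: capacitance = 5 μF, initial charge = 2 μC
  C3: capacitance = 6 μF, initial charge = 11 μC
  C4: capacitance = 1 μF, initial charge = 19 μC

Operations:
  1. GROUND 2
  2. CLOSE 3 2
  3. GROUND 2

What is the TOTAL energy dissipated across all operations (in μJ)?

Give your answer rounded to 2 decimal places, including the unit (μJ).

Initial: C1(3μF, Q=20μC, V=6.67V), C2(5μF, Q=2μC, V=0.40V), C3(6μF, Q=11μC, V=1.83V), C4(1μF, Q=19μC, V=19.00V)
Op 1: GROUND 2: Q2=0; energy lost=0.400
Op 2: CLOSE 3-2: Q_total=11.00, C_total=11.00, V=1.00; Q3=6.00, Q2=5.00; dissipated=4.583
Op 3: GROUND 2: Q2=0; energy lost=2.500
Total dissipated: 7.483 μJ

Answer: 7.48 μJ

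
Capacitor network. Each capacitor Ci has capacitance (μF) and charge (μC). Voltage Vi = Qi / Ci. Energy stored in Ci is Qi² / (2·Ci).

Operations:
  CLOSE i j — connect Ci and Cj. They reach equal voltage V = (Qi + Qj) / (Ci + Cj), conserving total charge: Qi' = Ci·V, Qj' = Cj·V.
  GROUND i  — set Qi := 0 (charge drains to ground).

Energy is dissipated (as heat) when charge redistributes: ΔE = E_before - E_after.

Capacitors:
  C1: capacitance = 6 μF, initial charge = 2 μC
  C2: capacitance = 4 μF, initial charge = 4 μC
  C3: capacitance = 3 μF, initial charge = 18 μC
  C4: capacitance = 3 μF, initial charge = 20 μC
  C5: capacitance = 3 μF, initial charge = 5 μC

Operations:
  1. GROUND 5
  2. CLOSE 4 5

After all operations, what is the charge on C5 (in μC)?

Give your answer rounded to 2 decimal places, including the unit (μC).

Answer: 10.00 μC

Derivation:
Initial: C1(6μF, Q=2μC, V=0.33V), C2(4μF, Q=4μC, V=1.00V), C3(3μF, Q=18μC, V=6.00V), C4(3μF, Q=20μC, V=6.67V), C5(3μF, Q=5μC, V=1.67V)
Op 1: GROUND 5: Q5=0; energy lost=4.167
Op 2: CLOSE 4-5: Q_total=20.00, C_total=6.00, V=3.33; Q4=10.00, Q5=10.00; dissipated=33.333
Final charges: Q1=2.00, Q2=4.00, Q3=18.00, Q4=10.00, Q5=10.00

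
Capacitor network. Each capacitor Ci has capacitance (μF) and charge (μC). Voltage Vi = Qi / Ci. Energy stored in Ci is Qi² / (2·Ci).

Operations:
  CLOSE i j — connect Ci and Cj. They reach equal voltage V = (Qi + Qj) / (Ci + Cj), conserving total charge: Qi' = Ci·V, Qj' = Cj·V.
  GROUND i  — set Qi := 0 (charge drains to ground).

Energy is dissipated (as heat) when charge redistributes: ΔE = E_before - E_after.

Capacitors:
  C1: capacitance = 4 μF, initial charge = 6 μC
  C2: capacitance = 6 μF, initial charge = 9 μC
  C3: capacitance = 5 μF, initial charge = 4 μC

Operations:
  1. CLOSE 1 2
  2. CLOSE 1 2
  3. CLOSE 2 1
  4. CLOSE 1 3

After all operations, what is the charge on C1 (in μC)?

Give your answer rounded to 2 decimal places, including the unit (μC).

Initial: C1(4μF, Q=6μC, V=1.50V), C2(6μF, Q=9μC, V=1.50V), C3(5μF, Q=4μC, V=0.80V)
Op 1: CLOSE 1-2: Q_total=15.00, C_total=10.00, V=1.50; Q1=6.00, Q2=9.00; dissipated=0.000
Op 2: CLOSE 1-2: Q_total=15.00, C_total=10.00, V=1.50; Q1=6.00, Q2=9.00; dissipated=0.000
Op 3: CLOSE 2-1: Q_total=15.00, C_total=10.00, V=1.50; Q2=9.00, Q1=6.00; dissipated=0.000
Op 4: CLOSE 1-3: Q_total=10.00, C_total=9.00, V=1.11; Q1=4.44, Q3=5.56; dissipated=0.544
Final charges: Q1=4.44, Q2=9.00, Q3=5.56

Answer: 4.44 μC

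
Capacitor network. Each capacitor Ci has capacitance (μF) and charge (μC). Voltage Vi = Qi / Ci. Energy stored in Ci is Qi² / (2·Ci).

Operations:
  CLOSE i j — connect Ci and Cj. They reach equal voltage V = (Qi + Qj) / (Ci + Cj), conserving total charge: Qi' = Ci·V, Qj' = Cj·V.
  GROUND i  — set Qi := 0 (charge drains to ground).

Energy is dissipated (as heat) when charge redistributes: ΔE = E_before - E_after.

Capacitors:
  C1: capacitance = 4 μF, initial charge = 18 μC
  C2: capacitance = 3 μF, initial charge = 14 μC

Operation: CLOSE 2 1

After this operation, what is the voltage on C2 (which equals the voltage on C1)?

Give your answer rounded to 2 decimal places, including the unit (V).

Initial: C1(4μF, Q=18μC, V=4.50V), C2(3μF, Q=14μC, V=4.67V)
Op 1: CLOSE 2-1: Q_total=32.00, C_total=7.00, V=4.57; Q2=13.71, Q1=18.29; dissipated=0.024

Answer: 4.57 V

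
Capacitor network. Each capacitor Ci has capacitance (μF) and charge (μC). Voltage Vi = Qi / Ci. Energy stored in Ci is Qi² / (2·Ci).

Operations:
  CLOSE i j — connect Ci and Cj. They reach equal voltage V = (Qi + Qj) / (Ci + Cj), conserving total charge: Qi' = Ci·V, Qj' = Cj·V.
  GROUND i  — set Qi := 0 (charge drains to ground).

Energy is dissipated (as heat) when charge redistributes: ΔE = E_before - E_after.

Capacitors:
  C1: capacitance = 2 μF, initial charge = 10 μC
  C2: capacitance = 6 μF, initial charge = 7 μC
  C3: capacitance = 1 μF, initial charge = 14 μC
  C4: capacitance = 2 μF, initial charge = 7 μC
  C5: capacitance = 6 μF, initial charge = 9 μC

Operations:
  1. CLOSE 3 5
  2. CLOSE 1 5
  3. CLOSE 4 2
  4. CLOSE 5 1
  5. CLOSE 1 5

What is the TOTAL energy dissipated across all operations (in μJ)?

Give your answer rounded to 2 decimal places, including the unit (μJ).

Initial: C1(2μF, Q=10μC, V=5.00V), C2(6μF, Q=7μC, V=1.17V), C3(1μF, Q=14μC, V=14.00V), C4(2μF, Q=7μC, V=3.50V), C5(6μF, Q=9μC, V=1.50V)
Op 1: CLOSE 3-5: Q_total=23.00, C_total=7.00, V=3.29; Q3=3.29, Q5=19.71; dissipated=66.964
Op 2: CLOSE 1-5: Q_total=29.71, C_total=8.00, V=3.71; Q1=7.43, Q5=22.29; dissipated=2.204
Op 3: CLOSE 4-2: Q_total=14.00, C_total=8.00, V=1.75; Q4=3.50, Q2=10.50; dissipated=4.083
Op 4: CLOSE 5-1: Q_total=29.71, C_total=8.00, V=3.71; Q5=22.29, Q1=7.43; dissipated=0.000
Op 5: CLOSE 1-5: Q_total=29.71, C_total=8.00, V=3.71; Q1=7.43, Q5=22.29; dissipated=0.000
Total dissipated: 73.252 μJ

Answer: 73.25 μJ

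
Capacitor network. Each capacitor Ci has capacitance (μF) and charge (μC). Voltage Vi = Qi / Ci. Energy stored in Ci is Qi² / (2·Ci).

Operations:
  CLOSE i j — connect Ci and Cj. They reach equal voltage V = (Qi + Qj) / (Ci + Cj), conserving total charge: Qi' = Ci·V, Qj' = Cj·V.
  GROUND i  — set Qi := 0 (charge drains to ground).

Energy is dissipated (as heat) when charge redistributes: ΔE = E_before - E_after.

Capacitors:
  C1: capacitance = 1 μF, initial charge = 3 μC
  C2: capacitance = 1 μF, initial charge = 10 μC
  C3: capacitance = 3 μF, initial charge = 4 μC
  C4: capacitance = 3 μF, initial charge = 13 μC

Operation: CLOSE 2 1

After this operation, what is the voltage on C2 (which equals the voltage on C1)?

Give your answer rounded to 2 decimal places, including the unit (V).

Initial: C1(1μF, Q=3μC, V=3.00V), C2(1μF, Q=10μC, V=10.00V), C3(3μF, Q=4μC, V=1.33V), C4(3μF, Q=13μC, V=4.33V)
Op 1: CLOSE 2-1: Q_total=13.00, C_total=2.00, V=6.50; Q2=6.50, Q1=6.50; dissipated=12.250

Answer: 6.50 V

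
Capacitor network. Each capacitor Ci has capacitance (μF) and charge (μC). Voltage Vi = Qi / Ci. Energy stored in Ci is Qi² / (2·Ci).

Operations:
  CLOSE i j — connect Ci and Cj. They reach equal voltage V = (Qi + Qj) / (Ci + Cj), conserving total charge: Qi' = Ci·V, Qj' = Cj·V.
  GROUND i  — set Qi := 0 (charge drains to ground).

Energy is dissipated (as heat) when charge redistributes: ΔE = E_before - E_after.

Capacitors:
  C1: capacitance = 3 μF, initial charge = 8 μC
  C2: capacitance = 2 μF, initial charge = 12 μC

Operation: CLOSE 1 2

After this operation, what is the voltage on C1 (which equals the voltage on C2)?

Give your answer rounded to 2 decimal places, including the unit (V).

Initial: C1(3μF, Q=8μC, V=2.67V), C2(2μF, Q=12μC, V=6.00V)
Op 1: CLOSE 1-2: Q_total=20.00, C_total=5.00, V=4.00; Q1=12.00, Q2=8.00; dissipated=6.667

Answer: 4.00 V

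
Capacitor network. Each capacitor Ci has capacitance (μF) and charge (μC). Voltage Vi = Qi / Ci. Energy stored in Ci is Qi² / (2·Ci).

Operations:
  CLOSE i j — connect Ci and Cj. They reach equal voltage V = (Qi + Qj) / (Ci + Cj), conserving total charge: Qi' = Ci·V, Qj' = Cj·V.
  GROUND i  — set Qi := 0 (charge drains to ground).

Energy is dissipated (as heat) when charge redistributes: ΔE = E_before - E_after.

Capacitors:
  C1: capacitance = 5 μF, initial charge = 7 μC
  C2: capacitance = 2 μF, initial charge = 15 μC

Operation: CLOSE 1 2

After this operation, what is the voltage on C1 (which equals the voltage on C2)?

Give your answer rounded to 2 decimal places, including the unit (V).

Initial: C1(5μF, Q=7μC, V=1.40V), C2(2μF, Q=15μC, V=7.50V)
Op 1: CLOSE 1-2: Q_total=22.00, C_total=7.00, V=3.14; Q1=15.71, Q2=6.29; dissipated=26.579

Answer: 3.14 V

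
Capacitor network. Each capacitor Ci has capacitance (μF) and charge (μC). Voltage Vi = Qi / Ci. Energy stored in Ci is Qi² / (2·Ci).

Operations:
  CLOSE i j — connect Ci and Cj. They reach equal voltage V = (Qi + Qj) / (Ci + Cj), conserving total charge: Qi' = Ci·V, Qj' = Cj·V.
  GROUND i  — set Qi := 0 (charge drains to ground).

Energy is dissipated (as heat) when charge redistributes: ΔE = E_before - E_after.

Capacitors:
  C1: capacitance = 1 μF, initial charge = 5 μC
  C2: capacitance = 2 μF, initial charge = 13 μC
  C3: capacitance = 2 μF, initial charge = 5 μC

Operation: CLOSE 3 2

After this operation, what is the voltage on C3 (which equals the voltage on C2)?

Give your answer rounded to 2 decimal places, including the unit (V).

Initial: C1(1μF, Q=5μC, V=5.00V), C2(2μF, Q=13μC, V=6.50V), C3(2μF, Q=5μC, V=2.50V)
Op 1: CLOSE 3-2: Q_total=18.00, C_total=4.00, V=4.50; Q3=9.00, Q2=9.00; dissipated=8.000

Answer: 4.50 V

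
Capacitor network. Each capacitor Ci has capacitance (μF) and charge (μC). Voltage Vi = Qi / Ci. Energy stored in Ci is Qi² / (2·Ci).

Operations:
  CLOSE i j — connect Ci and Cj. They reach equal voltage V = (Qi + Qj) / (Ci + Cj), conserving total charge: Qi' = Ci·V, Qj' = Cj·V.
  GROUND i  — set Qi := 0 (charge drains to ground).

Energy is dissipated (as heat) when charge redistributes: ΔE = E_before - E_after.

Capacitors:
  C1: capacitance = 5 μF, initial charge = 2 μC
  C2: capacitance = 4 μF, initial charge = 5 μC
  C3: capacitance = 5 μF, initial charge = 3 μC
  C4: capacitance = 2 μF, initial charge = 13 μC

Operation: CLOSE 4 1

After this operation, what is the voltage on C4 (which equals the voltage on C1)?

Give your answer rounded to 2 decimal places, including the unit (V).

Answer: 2.14 V

Derivation:
Initial: C1(5μF, Q=2μC, V=0.40V), C2(4μF, Q=5μC, V=1.25V), C3(5μF, Q=3μC, V=0.60V), C4(2μF, Q=13μC, V=6.50V)
Op 1: CLOSE 4-1: Q_total=15.00, C_total=7.00, V=2.14; Q4=4.29, Q1=10.71; dissipated=26.579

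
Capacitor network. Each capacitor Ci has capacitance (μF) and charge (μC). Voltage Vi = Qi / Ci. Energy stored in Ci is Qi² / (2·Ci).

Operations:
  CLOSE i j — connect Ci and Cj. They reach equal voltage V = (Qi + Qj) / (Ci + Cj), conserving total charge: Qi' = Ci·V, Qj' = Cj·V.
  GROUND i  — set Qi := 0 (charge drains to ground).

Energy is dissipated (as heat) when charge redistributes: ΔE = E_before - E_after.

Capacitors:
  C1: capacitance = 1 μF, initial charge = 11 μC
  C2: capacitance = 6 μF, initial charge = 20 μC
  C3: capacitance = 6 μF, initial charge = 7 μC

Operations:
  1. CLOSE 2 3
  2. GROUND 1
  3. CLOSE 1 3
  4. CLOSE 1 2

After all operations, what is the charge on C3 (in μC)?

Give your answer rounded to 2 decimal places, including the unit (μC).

Initial: C1(1μF, Q=11μC, V=11.00V), C2(6μF, Q=20μC, V=3.33V), C3(6μF, Q=7μC, V=1.17V)
Op 1: CLOSE 2-3: Q_total=27.00, C_total=12.00, V=2.25; Q2=13.50, Q3=13.50; dissipated=7.042
Op 2: GROUND 1: Q1=0; energy lost=60.500
Op 3: CLOSE 1-3: Q_total=13.50, C_total=7.00, V=1.93; Q1=1.93, Q3=11.57; dissipated=2.170
Op 4: CLOSE 1-2: Q_total=15.43, C_total=7.00, V=2.20; Q1=2.20, Q2=13.22; dissipated=0.044
Final charges: Q1=2.20, Q2=13.22, Q3=11.57

Answer: 11.57 μC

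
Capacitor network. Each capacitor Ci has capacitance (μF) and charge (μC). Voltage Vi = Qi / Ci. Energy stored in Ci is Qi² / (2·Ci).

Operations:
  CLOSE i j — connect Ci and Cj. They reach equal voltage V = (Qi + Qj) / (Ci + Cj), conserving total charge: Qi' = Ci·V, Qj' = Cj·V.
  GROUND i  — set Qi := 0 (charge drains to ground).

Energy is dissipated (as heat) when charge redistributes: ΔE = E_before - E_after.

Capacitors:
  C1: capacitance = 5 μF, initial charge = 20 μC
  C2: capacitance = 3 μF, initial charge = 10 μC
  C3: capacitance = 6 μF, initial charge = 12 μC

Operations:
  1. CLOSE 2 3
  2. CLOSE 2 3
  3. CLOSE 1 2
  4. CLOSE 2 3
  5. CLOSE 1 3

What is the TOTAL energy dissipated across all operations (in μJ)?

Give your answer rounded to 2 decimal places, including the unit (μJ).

Answer: 5.56 μJ

Derivation:
Initial: C1(5μF, Q=20μC, V=4.00V), C2(3μF, Q=10μC, V=3.33V), C3(6μF, Q=12μC, V=2.00V)
Op 1: CLOSE 2-3: Q_total=22.00, C_total=9.00, V=2.44; Q2=7.33, Q3=14.67; dissipated=1.778
Op 2: CLOSE 2-3: Q_total=22.00, C_total=9.00, V=2.44; Q2=7.33, Q3=14.67; dissipated=0.000
Op 3: CLOSE 1-2: Q_total=27.33, C_total=8.00, V=3.42; Q1=17.08, Q2=10.25; dissipated=2.269
Op 4: CLOSE 2-3: Q_total=24.92, C_total=9.00, V=2.77; Q2=8.31, Q3=16.61; dissipated=0.945
Op 5: CLOSE 1-3: Q_total=33.69, C_total=11.00, V=3.06; Q1=15.32, Q3=18.38; dissipated=0.573
Total dissipated: 5.564 μJ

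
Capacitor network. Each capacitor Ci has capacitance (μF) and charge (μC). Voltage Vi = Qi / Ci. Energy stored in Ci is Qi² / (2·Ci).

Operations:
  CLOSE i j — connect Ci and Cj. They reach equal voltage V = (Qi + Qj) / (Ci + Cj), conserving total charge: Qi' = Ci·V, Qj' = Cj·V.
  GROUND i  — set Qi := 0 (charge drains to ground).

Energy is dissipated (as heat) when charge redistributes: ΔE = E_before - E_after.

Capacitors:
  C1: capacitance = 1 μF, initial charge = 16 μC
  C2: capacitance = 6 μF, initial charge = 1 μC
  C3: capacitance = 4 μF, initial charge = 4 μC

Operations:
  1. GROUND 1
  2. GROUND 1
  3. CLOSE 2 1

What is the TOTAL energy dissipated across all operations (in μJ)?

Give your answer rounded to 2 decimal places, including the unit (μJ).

Initial: C1(1μF, Q=16μC, V=16.00V), C2(6μF, Q=1μC, V=0.17V), C3(4μF, Q=4μC, V=1.00V)
Op 1: GROUND 1: Q1=0; energy lost=128.000
Op 2: GROUND 1: Q1=0; energy lost=0.000
Op 3: CLOSE 2-1: Q_total=1.00, C_total=7.00, V=0.14; Q2=0.86, Q1=0.14; dissipated=0.012
Total dissipated: 128.012 μJ

Answer: 128.01 μJ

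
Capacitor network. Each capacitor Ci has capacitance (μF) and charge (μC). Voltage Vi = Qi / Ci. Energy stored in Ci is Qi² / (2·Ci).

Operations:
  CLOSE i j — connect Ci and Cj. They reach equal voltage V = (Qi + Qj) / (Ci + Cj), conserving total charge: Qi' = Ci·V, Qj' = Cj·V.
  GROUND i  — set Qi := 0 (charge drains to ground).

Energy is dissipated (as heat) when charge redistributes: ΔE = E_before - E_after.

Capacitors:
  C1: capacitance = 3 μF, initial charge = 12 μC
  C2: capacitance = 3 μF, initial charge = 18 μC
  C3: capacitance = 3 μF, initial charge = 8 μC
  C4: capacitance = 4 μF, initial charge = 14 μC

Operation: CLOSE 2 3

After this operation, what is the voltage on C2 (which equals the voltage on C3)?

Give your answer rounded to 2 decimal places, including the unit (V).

Initial: C1(3μF, Q=12μC, V=4.00V), C2(3μF, Q=18μC, V=6.00V), C3(3μF, Q=8μC, V=2.67V), C4(4μF, Q=14μC, V=3.50V)
Op 1: CLOSE 2-3: Q_total=26.00, C_total=6.00, V=4.33; Q2=13.00, Q3=13.00; dissipated=8.333

Answer: 4.33 V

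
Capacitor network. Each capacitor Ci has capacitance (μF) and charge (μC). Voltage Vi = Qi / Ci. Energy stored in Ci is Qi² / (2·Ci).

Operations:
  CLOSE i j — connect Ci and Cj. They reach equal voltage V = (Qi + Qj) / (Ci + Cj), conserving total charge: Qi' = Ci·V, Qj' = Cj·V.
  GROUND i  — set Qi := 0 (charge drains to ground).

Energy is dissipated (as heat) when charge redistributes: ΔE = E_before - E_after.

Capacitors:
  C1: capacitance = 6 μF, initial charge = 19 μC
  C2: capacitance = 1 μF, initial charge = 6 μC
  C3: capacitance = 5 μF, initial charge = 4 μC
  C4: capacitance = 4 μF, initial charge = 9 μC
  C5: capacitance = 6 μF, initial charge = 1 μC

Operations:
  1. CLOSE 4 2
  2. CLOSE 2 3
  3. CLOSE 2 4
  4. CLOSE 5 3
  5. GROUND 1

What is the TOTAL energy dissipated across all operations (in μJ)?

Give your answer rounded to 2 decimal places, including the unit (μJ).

Answer: 40.43 μJ

Derivation:
Initial: C1(6μF, Q=19μC, V=3.17V), C2(1μF, Q=6μC, V=6.00V), C3(5μF, Q=4μC, V=0.80V), C4(4μF, Q=9μC, V=2.25V), C5(6μF, Q=1μC, V=0.17V)
Op 1: CLOSE 4-2: Q_total=15.00, C_total=5.00, V=3.00; Q4=12.00, Q2=3.00; dissipated=5.625
Op 2: CLOSE 2-3: Q_total=7.00, C_total=6.00, V=1.17; Q2=1.17, Q3=5.83; dissipated=2.017
Op 3: CLOSE 2-4: Q_total=13.17, C_total=5.00, V=2.63; Q2=2.63, Q4=10.53; dissipated=1.344
Op 4: CLOSE 5-3: Q_total=6.83, C_total=11.00, V=0.62; Q5=3.73, Q3=3.11; dissipated=1.364
Op 5: GROUND 1: Q1=0; energy lost=30.083
Total dissipated: 40.433 μJ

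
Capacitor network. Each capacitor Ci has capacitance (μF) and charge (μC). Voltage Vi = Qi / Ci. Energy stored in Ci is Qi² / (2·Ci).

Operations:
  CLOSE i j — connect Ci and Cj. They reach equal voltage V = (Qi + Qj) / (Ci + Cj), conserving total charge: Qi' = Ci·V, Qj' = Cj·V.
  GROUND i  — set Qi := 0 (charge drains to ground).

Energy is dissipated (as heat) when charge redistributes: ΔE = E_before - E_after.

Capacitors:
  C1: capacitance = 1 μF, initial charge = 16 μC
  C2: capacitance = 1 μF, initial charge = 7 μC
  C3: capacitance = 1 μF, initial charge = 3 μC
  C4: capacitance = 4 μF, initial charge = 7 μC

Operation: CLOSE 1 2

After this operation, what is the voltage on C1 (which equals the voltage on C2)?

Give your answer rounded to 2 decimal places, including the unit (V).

Initial: C1(1μF, Q=16μC, V=16.00V), C2(1μF, Q=7μC, V=7.00V), C3(1μF, Q=3μC, V=3.00V), C4(4μF, Q=7μC, V=1.75V)
Op 1: CLOSE 1-2: Q_total=23.00, C_total=2.00, V=11.50; Q1=11.50, Q2=11.50; dissipated=20.250

Answer: 11.50 V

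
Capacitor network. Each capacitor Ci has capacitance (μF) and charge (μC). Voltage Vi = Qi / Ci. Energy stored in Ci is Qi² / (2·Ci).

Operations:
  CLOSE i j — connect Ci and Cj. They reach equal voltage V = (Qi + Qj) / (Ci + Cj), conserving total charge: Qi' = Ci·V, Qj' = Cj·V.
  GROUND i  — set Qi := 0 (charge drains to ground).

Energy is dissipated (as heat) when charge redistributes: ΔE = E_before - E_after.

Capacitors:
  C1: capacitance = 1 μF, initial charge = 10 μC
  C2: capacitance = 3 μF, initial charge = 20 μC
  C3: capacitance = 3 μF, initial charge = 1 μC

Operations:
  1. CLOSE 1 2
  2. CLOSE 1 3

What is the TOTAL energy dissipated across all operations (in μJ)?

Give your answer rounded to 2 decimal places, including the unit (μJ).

Answer: 23.43 μJ

Derivation:
Initial: C1(1μF, Q=10μC, V=10.00V), C2(3μF, Q=20μC, V=6.67V), C3(3μF, Q=1μC, V=0.33V)
Op 1: CLOSE 1-2: Q_total=30.00, C_total=4.00, V=7.50; Q1=7.50, Q2=22.50; dissipated=4.167
Op 2: CLOSE 1-3: Q_total=8.50, C_total=4.00, V=2.12; Q1=2.12, Q3=6.38; dissipated=19.260
Total dissipated: 23.427 μJ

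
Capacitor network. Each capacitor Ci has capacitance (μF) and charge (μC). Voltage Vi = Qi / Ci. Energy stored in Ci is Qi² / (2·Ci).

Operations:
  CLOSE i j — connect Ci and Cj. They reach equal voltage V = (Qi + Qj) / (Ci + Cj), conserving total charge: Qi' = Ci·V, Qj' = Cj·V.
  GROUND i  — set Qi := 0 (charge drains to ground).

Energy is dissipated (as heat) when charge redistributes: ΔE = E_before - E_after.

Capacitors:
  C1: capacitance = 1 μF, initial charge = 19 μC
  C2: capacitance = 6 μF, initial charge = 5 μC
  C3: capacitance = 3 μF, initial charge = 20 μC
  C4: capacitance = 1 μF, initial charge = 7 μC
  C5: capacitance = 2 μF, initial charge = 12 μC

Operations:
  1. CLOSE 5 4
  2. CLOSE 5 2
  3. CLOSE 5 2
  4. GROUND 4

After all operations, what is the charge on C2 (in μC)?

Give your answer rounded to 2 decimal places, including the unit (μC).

Answer: 13.25 μC

Derivation:
Initial: C1(1μF, Q=19μC, V=19.00V), C2(6μF, Q=5μC, V=0.83V), C3(3μF, Q=20μC, V=6.67V), C4(1μF, Q=7μC, V=7.00V), C5(2μF, Q=12μC, V=6.00V)
Op 1: CLOSE 5-4: Q_total=19.00, C_total=3.00, V=6.33; Q5=12.67, Q4=6.33; dissipated=0.333
Op 2: CLOSE 5-2: Q_total=17.67, C_total=8.00, V=2.21; Q5=4.42, Q2=13.25; dissipated=22.688
Op 3: CLOSE 5-2: Q_total=17.67, C_total=8.00, V=2.21; Q5=4.42, Q2=13.25; dissipated=0.000
Op 4: GROUND 4: Q4=0; energy lost=20.056
Final charges: Q1=19.00, Q2=13.25, Q3=20.00, Q4=0.00, Q5=4.42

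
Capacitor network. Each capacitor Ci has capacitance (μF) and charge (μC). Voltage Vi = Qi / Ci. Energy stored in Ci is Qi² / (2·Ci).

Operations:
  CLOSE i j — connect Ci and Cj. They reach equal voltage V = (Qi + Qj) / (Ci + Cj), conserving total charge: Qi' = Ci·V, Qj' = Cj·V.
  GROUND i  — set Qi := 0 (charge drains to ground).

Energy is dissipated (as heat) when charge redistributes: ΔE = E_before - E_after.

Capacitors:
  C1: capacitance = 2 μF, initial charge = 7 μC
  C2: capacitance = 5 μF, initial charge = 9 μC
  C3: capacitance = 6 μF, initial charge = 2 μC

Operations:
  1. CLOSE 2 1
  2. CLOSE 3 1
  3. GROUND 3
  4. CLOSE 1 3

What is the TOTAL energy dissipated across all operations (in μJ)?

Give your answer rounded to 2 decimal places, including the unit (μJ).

Answer: 7.45 μJ

Derivation:
Initial: C1(2μF, Q=7μC, V=3.50V), C2(5μF, Q=9μC, V=1.80V), C3(6μF, Q=2μC, V=0.33V)
Op 1: CLOSE 2-1: Q_total=16.00, C_total=7.00, V=2.29; Q2=11.43, Q1=4.57; dissipated=2.064
Op 2: CLOSE 3-1: Q_total=6.57, C_total=8.00, V=0.82; Q3=4.93, Q1=1.64; dissipated=2.859
Op 3: GROUND 3: Q3=0; energy lost=2.024
Op 4: CLOSE 1-3: Q_total=1.64, C_total=8.00, V=0.21; Q1=0.41, Q3=1.23; dissipated=0.506
Total dissipated: 7.453 μJ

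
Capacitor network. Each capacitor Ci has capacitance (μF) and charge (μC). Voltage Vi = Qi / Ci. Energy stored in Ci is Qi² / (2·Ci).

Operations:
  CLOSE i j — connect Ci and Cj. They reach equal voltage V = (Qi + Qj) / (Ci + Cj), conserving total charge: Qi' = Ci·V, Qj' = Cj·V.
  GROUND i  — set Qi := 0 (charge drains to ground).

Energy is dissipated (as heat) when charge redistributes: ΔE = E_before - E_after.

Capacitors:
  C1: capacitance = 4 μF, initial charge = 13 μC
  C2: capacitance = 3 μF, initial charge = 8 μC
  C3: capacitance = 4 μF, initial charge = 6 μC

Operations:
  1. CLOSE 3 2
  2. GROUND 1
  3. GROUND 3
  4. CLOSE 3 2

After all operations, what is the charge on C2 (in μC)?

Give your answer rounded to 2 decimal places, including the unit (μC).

Initial: C1(4μF, Q=13μC, V=3.25V), C2(3μF, Q=8μC, V=2.67V), C3(4μF, Q=6μC, V=1.50V)
Op 1: CLOSE 3-2: Q_total=14.00, C_total=7.00, V=2.00; Q3=8.00, Q2=6.00; dissipated=1.167
Op 2: GROUND 1: Q1=0; energy lost=21.125
Op 3: GROUND 3: Q3=0; energy lost=8.000
Op 4: CLOSE 3-2: Q_total=6.00, C_total=7.00, V=0.86; Q3=3.43, Q2=2.57; dissipated=3.429
Final charges: Q1=0.00, Q2=2.57, Q3=3.43

Answer: 2.57 μC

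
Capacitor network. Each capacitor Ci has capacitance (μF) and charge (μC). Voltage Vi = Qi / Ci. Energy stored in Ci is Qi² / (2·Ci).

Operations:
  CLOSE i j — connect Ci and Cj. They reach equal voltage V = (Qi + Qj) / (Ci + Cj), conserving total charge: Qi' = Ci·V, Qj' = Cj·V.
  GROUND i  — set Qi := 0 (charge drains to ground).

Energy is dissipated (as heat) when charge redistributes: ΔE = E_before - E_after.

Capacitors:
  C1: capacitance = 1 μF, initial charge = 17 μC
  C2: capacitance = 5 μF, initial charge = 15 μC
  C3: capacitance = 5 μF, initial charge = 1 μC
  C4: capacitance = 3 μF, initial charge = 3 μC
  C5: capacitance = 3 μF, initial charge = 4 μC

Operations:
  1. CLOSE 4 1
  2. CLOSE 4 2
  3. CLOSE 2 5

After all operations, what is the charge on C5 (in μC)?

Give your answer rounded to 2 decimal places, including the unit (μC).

Answer: 8.53 μC

Derivation:
Initial: C1(1μF, Q=17μC, V=17.00V), C2(5μF, Q=15μC, V=3.00V), C3(5μF, Q=1μC, V=0.20V), C4(3μF, Q=3μC, V=1.00V), C5(3μF, Q=4μC, V=1.33V)
Op 1: CLOSE 4-1: Q_total=20.00, C_total=4.00, V=5.00; Q4=15.00, Q1=5.00; dissipated=96.000
Op 2: CLOSE 4-2: Q_total=30.00, C_total=8.00, V=3.75; Q4=11.25, Q2=18.75; dissipated=3.750
Op 3: CLOSE 2-5: Q_total=22.75, C_total=8.00, V=2.84; Q2=14.22, Q5=8.53; dissipated=5.475
Final charges: Q1=5.00, Q2=14.22, Q3=1.00, Q4=11.25, Q5=8.53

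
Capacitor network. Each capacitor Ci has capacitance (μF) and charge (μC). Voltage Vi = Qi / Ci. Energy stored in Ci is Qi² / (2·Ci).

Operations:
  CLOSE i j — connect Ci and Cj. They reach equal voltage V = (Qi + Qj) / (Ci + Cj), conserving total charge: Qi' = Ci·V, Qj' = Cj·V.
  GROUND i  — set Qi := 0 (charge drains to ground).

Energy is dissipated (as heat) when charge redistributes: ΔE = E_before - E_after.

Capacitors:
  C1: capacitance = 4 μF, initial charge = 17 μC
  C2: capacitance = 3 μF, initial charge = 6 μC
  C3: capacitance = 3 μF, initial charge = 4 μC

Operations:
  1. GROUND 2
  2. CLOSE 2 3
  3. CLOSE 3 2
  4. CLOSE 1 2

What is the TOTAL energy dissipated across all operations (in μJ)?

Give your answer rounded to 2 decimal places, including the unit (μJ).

Answer: 18.34 μJ

Derivation:
Initial: C1(4μF, Q=17μC, V=4.25V), C2(3μF, Q=6μC, V=2.00V), C3(3μF, Q=4μC, V=1.33V)
Op 1: GROUND 2: Q2=0; energy lost=6.000
Op 2: CLOSE 2-3: Q_total=4.00, C_total=6.00, V=0.67; Q2=2.00, Q3=2.00; dissipated=1.333
Op 3: CLOSE 3-2: Q_total=4.00, C_total=6.00, V=0.67; Q3=2.00, Q2=2.00; dissipated=0.000
Op 4: CLOSE 1-2: Q_total=19.00, C_total=7.00, V=2.71; Q1=10.86, Q2=8.14; dissipated=11.006
Total dissipated: 18.339 μJ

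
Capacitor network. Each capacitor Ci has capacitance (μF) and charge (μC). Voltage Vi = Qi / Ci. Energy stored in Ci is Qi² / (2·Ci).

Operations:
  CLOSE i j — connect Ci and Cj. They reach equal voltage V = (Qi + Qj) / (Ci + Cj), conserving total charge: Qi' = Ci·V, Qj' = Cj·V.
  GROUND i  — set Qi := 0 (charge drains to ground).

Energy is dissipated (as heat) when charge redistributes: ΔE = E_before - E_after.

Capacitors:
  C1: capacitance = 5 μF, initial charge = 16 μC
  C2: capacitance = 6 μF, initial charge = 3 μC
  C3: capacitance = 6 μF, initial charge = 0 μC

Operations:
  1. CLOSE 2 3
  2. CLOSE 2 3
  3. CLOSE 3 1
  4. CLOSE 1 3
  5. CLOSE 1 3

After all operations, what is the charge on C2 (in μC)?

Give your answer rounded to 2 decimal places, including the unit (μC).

Initial: C1(5μF, Q=16μC, V=3.20V), C2(6μF, Q=3μC, V=0.50V), C3(6μF, Q=0μC, V=0.00V)
Op 1: CLOSE 2-3: Q_total=3.00, C_total=12.00, V=0.25; Q2=1.50, Q3=1.50; dissipated=0.375
Op 2: CLOSE 2-3: Q_total=3.00, C_total=12.00, V=0.25; Q2=1.50, Q3=1.50; dissipated=0.000
Op 3: CLOSE 3-1: Q_total=17.50, C_total=11.00, V=1.59; Q3=9.55, Q1=7.95; dissipated=11.867
Op 4: CLOSE 1-3: Q_total=17.50, C_total=11.00, V=1.59; Q1=7.95, Q3=9.55; dissipated=0.000
Op 5: CLOSE 1-3: Q_total=17.50, C_total=11.00, V=1.59; Q1=7.95, Q3=9.55; dissipated=0.000
Final charges: Q1=7.95, Q2=1.50, Q3=9.55

Answer: 1.50 μC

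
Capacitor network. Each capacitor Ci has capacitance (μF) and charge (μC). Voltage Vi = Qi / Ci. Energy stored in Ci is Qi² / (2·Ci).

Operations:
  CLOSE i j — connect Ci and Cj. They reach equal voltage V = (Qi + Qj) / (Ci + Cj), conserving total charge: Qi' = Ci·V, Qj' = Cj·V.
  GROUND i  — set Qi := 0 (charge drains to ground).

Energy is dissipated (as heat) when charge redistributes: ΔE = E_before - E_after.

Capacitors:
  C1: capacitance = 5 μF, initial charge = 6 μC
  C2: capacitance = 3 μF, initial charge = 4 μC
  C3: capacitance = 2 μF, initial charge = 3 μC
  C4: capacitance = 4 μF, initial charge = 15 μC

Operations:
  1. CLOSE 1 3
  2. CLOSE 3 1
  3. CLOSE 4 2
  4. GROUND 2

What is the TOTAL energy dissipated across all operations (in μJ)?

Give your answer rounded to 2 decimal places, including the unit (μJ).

Initial: C1(5μF, Q=6μC, V=1.20V), C2(3μF, Q=4μC, V=1.33V), C3(2μF, Q=3μC, V=1.50V), C4(4μF, Q=15μC, V=3.75V)
Op 1: CLOSE 1-3: Q_total=9.00, C_total=7.00, V=1.29; Q1=6.43, Q3=2.57; dissipated=0.064
Op 2: CLOSE 3-1: Q_total=9.00, C_total=7.00, V=1.29; Q3=2.57, Q1=6.43; dissipated=0.000
Op 3: CLOSE 4-2: Q_total=19.00, C_total=7.00, V=2.71; Q4=10.86, Q2=8.14; dissipated=5.006
Op 4: GROUND 2: Q2=0; energy lost=11.051
Total dissipated: 16.121 μJ

Answer: 16.12 μJ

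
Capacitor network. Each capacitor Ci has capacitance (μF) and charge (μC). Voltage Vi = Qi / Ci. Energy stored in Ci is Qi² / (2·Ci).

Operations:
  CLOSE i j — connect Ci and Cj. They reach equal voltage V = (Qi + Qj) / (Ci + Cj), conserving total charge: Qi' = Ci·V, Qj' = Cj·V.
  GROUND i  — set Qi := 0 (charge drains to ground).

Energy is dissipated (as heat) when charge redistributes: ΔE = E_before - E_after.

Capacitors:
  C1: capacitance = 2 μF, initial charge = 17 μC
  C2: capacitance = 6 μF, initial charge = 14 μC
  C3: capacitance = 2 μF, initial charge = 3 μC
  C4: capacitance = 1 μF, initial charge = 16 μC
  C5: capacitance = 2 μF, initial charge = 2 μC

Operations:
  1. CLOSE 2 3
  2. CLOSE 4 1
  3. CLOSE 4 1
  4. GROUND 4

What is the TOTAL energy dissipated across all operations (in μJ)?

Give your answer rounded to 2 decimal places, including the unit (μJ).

Answer: 79.77 μJ

Derivation:
Initial: C1(2μF, Q=17μC, V=8.50V), C2(6μF, Q=14μC, V=2.33V), C3(2μF, Q=3μC, V=1.50V), C4(1μF, Q=16μC, V=16.00V), C5(2μF, Q=2μC, V=1.00V)
Op 1: CLOSE 2-3: Q_total=17.00, C_total=8.00, V=2.12; Q2=12.75, Q3=4.25; dissipated=0.521
Op 2: CLOSE 4-1: Q_total=33.00, C_total=3.00, V=11.00; Q4=11.00, Q1=22.00; dissipated=18.750
Op 3: CLOSE 4-1: Q_total=33.00, C_total=3.00, V=11.00; Q4=11.00, Q1=22.00; dissipated=0.000
Op 4: GROUND 4: Q4=0; energy lost=60.500
Total dissipated: 79.771 μJ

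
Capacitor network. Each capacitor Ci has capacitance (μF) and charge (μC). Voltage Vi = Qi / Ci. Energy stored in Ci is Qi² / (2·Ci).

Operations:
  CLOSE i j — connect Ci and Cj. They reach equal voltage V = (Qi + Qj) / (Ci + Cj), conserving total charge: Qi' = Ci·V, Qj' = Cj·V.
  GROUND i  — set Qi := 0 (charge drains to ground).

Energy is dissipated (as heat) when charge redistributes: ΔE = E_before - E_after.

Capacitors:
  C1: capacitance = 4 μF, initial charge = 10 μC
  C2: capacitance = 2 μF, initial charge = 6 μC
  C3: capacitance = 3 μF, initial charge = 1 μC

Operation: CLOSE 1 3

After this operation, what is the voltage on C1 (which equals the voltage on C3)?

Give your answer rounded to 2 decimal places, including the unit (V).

Answer: 1.57 V

Derivation:
Initial: C1(4μF, Q=10μC, V=2.50V), C2(2μF, Q=6μC, V=3.00V), C3(3μF, Q=1μC, V=0.33V)
Op 1: CLOSE 1-3: Q_total=11.00, C_total=7.00, V=1.57; Q1=6.29, Q3=4.71; dissipated=4.024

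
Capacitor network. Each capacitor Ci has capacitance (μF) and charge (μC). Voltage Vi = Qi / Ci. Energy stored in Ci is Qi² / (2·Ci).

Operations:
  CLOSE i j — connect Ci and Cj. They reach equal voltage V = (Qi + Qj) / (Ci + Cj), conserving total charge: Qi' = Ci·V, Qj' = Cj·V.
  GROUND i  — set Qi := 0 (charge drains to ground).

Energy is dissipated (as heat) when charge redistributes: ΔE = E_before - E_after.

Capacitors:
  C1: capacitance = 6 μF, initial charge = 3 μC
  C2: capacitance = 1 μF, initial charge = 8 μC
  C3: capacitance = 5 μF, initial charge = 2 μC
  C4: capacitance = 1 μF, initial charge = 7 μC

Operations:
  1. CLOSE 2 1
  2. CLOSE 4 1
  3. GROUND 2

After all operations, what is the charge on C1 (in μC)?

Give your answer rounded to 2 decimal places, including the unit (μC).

Answer: 14.08 μC

Derivation:
Initial: C1(6μF, Q=3μC, V=0.50V), C2(1μF, Q=8μC, V=8.00V), C3(5μF, Q=2μC, V=0.40V), C4(1μF, Q=7μC, V=7.00V)
Op 1: CLOSE 2-1: Q_total=11.00, C_total=7.00, V=1.57; Q2=1.57, Q1=9.43; dissipated=24.107
Op 2: CLOSE 4-1: Q_total=16.43, C_total=7.00, V=2.35; Q4=2.35, Q1=14.08; dissipated=12.630
Op 3: GROUND 2: Q2=0; energy lost=1.235
Final charges: Q1=14.08, Q2=0.00, Q3=2.00, Q4=2.35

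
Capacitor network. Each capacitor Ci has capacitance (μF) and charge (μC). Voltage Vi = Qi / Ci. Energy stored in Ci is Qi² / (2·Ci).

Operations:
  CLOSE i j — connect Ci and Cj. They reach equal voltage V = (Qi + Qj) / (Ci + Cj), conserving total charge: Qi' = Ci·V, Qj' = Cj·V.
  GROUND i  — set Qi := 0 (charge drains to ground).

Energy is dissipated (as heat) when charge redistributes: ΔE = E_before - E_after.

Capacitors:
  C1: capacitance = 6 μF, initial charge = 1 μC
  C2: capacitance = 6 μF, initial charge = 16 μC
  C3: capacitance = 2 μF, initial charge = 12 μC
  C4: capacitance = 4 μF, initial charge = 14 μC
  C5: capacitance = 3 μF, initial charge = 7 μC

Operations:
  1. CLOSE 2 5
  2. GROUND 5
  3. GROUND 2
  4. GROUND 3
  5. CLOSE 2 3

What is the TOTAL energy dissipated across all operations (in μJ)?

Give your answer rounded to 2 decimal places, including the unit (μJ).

Initial: C1(6μF, Q=1μC, V=0.17V), C2(6μF, Q=16μC, V=2.67V), C3(2μF, Q=12μC, V=6.00V), C4(4μF, Q=14μC, V=3.50V), C5(3μF, Q=7μC, V=2.33V)
Op 1: CLOSE 2-5: Q_total=23.00, C_total=9.00, V=2.56; Q2=15.33, Q5=7.67; dissipated=0.111
Op 2: GROUND 5: Q5=0; energy lost=9.796
Op 3: GROUND 2: Q2=0; energy lost=19.593
Op 4: GROUND 3: Q3=0; energy lost=36.000
Op 5: CLOSE 2-3: Q_total=0.00, C_total=8.00, V=0.00; Q2=0.00, Q3=0.00; dissipated=0.000
Total dissipated: 65.500 μJ

Answer: 65.50 μJ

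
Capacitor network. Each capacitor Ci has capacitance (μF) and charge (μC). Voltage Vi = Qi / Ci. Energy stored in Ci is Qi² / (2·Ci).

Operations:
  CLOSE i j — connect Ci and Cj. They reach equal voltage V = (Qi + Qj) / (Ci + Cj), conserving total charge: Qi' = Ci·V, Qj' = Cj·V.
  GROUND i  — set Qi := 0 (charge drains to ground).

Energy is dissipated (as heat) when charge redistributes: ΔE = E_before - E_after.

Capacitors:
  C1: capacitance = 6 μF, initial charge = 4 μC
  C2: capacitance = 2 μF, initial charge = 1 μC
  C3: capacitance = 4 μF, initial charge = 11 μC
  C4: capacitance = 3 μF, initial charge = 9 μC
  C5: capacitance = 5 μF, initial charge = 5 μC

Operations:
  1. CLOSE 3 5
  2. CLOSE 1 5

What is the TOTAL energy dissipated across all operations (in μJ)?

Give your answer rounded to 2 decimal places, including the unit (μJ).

Initial: C1(6μF, Q=4μC, V=0.67V), C2(2μF, Q=1μC, V=0.50V), C3(4μF, Q=11μC, V=2.75V), C4(3μF, Q=9μC, V=3.00V), C5(5μF, Q=5μC, V=1.00V)
Op 1: CLOSE 3-5: Q_total=16.00, C_total=9.00, V=1.78; Q3=7.11, Q5=8.89; dissipated=3.403
Op 2: CLOSE 1-5: Q_total=12.89, C_total=11.00, V=1.17; Q1=7.03, Q5=5.86; dissipated=1.684
Total dissipated: 5.086 μJ

Answer: 5.09 μJ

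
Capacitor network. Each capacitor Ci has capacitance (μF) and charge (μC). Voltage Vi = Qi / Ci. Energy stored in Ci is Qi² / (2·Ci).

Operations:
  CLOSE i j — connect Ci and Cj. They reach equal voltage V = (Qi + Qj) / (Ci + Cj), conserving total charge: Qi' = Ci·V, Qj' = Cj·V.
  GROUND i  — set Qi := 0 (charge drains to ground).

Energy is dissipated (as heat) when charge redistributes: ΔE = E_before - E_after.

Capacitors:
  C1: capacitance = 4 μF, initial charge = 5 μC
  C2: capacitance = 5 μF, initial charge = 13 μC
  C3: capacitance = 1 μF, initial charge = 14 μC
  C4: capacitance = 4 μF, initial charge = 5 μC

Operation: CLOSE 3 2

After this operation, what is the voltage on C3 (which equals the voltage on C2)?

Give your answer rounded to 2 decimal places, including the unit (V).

Initial: C1(4μF, Q=5μC, V=1.25V), C2(5μF, Q=13μC, V=2.60V), C3(1μF, Q=14μC, V=14.00V), C4(4μF, Q=5μC, V=1.25V)
Op 1: CLOSE 3-2: Q_total=27.00, C_total=6.00, V=4.50; Q3=4.50, Q2=22.50; dissipated=54.150

Answer: 4.50 V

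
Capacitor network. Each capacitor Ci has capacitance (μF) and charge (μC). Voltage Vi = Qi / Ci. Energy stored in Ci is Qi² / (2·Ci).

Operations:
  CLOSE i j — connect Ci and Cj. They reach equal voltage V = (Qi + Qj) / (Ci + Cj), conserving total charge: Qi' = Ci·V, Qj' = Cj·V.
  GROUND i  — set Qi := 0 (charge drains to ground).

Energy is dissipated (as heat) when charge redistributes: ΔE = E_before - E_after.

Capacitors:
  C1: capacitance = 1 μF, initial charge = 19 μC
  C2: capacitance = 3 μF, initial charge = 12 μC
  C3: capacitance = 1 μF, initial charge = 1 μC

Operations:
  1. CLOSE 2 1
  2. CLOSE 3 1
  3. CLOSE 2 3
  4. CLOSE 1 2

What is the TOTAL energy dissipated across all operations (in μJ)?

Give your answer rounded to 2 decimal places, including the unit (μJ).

Answer: 102.44 μJ

Derivation:
Initial: C1(1μF, Q=19μC, V=19.00V), C2(3μF, Q=12μC, V=4.00V), C3(1μF, Q=1μC, V=1.00V)
Op 1: CLOSE 2-1: Q_total=31.00, C_total=4.00, V=7.75; Q2=23.25, Q1=7.75; dissipated=84.375
Op 2: CLOSE 3-1: Q_total=8.75, C_total=2.00, V=4.38; Q3=4.38, Q1=4.38; dissipated=11.391
Op 3: CLOSE 2-3: Q_total=27.62, C_total=4.00, V=6.91; Q2=20.72, Q3=6.91; dissipated=4.271
Op 4: CLOSE 1-2: Q_total=25.09, C_total=4.00, V=6.27; Q1=6.27, Q2=18.82; dissipated=2.403
Total dissipated: 102.440 μJ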